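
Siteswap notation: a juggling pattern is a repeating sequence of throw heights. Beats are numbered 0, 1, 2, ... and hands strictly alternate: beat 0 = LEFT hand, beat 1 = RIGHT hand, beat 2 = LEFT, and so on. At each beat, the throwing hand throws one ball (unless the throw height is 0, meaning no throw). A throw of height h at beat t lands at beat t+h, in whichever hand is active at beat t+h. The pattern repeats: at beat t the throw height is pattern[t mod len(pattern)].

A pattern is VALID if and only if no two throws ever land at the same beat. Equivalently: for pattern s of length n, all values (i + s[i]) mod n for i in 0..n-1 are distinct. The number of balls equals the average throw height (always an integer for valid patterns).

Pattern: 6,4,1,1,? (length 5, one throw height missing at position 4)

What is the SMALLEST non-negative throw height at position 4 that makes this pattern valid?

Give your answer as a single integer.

i=0: (0 + 6) mod 5 = 1
i=1: (1 + 4) mod 5 = 0
i=2: (2 + 1) mod 5 = 3
i=3: (3 + 1) mod 5 = 4
i=4: s[i]=? (unknown)
Known residues: [0, 1, 3, 4]; need a permutation of 0..4, so missing residue r = 2
Need (4 + s) mod 5 = 2; smallest s = (2 - 4) mod 5 = 3

Answer: 3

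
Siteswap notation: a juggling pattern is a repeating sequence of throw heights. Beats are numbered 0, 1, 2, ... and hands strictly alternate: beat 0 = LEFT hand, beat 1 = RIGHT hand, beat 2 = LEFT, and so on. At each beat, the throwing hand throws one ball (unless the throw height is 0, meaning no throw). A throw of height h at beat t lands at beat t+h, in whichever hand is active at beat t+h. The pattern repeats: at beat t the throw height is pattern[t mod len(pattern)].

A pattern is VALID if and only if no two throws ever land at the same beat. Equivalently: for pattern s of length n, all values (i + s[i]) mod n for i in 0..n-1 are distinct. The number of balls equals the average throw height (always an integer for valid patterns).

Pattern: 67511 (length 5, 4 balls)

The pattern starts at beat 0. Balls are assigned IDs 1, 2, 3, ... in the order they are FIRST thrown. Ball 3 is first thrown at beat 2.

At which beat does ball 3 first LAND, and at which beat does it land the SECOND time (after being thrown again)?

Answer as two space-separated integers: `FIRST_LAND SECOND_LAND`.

Answer: 7 12

Derivation:
Beat 0 (L): throw ball1 h=6 -> lands@6:L; in-air after throw: [b1@6:L]
Beat 1 (R): throw ball2 h=7 -> lands@8:L; in-air after throw: [b1@6:L b2@8:L]
Beat 2 (L): throw ball3 h=5 -> lands@7:R; in-air after throw: [b1@6:L b3@7:R b2@8:L]
Beat 3 (R): throw ball4 h=1 -> lands@4:L; in-air after throw: [b4@4:L b1@6:L b3@7:R b2@8:L]
Beat 4 (L): throw ball4 h=1 -> lands@5:R; in-air after throw: [b4@5:R b1@6:L b3@7:R b2@8:L]
Beat 5 (R): throw ball4 h=6 -> lands@11:R; in-air after throw: [b1@6:L b3@7:R b2@8:L b4@11:R]
Beat 6 (L): throw ball1 h=7 -> lands@13:R; in-air after throw: [b3@7:R b2@8:L b4@11:R b1@13:R]
Beat 7 (R): throw ball3 h=5 -> lands@12:L; in-air after throw: [b2@8:L b4@11:R b3@12:L b1@13:R]
Beat 8 (L): throw ball2 h=1 -> lands@9:R; in-air after throw: [b2@9:R b4@11:R b3@12:L b1@13:R]
Beat 9 (R): throw ball2 h=1 -> lands@10:L; in-air after throw: [b2@10:L b4@11:R b3@12:L b1@13:R]
Beat 10 (L): throw ball2 h=6 -> lands@16:L; in-air after throw: [b4@11:R b3@12:L b1@13:R b2@16:L]
Beat 11 (R): throw ball4 h=7 -> lands@18:L; in-air after throw: [b3@12:L b1@13:R b2@16:L b4@18:L]
Beat 12 (L): throw ball3 h=5 -> lands@17:R; in-air after throw: [b1@13:R b2@16:L b3@17:R b4@18:L]
Ball 3: thrown@2 h=5 -> first land @7; rethrown@7 h=5 -> second land @12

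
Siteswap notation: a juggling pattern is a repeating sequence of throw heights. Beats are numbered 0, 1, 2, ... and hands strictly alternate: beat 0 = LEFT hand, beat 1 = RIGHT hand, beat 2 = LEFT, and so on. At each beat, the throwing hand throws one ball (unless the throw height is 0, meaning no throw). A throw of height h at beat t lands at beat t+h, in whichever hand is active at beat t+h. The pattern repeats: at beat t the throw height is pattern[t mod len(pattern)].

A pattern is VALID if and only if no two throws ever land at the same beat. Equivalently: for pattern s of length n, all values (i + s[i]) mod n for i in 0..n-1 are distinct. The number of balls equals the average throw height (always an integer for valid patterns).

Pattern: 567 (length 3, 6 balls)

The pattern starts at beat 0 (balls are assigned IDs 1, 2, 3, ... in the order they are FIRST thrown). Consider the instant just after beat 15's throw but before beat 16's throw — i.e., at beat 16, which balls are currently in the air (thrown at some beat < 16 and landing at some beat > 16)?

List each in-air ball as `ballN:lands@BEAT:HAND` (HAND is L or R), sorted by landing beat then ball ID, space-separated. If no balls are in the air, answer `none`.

Answer: ball1:lands@17:R ball6:lands@18:L ball2:lands@19:R ball4:lands@20:L ball3:lands@21:R

Derivation:
Beat 0 (L): throw ball1 h=5 -> lands@5:R; in-air after throw: [b1@5:R]
Beat 1 (R): throw ball2 h=6 -> lands@7:R; in-air after throw: [b1@5:R b2@7:R]
Beat 2 (L): throw ball3 h=7 -> lands@9:R; in-air after throw: [b1@5:R b2@7:R b3@9:R]
Beat 3 (R): throw ball4 h=5 -> lands@8:L; in-air after throw: [b1@5:R b2@7:R b4@8:L b3@9:R]
Beat 4 (L): throw ball5 h=6 -> lands@10:L; in-air after throw: [b1@5:R b2@7:R b4@8:L b3@9:R b5@10:L]
Beat 5 (R): throw ball1 h=7 -> lands@12:L; in-air after throw: [b2@7:R b4@8:L b3@9:R b5@10:L b1@12:L]
Beat 6 (L): throw ball6 h=5 -> lands@11:R; in-air after throw: [b2@7:R b4@8:L b3@9:R b5@10:L b6@11:R b1@12:L]
Beat 7 (R): throw ball2 h=6 -> lands@13:R; in-air after throw: [b4@8:L b3@9:R b5@10:L b6@11:R b1@12:L b2@13:R]
Beat 8 (L): throw ball4 h=7 -> lands@15:R; in-air after throw: [b3@9:R b5@10:L b6@11:R b1@12:L b2@13:R b4@15:R]
Beat 9 (R): throw ball3 h=5 -> lands@14:L; in-air after throw: [b5@10:L b6@11:R b1@12:L b2@13:R b3@14:L b4@15:R]
Beat 10 (L): throw ball5 h=6 -> lands@16:L; in-air after throw: [b6@11:R b1@12:L b2@13:R b3@14:L b4@15:R b5@16:L]
Beat 11 (R): throw ball6 h=7 -> lands@18:L; in-air after throw: [b1@12:L b2@13:R b3@14:L b4@15:R b5@16:L b6@18:L]
Beat 12 (L): throw ball1 h=5 -> lands@17:R; in-air after throw: [b2@13:R b3@14:L b4@15:R b5@16:L b1@17:R b6@18:L]
Beat 13 (R): throw ball2 h=6 -> lands@19:R; in-air after throw: [b3@14:L b4@15:R b5@16:L b1@17:R b6@18:L b2@19:R]
Beat 14 (L): throw ball3 h=7 -> lands@21:R; in-air after throw: [b4@15:R b5@16:L b1@17:R b6@18:L b2@19:R b3@21:R]
Beat 15 (R): throw ball4 h=5 -> lands@20:L; in-air after throw: [b5@16:L b1@17:R b6@18:L b2@19:R b4@20:L b3@21:R]
Beat 16 (L): throw ball5 h=6 -> lands@22:L; in-air after throw: [b1@17:R b6@18:L b2@19:R b4@20:L b3@21:R b5@22:L]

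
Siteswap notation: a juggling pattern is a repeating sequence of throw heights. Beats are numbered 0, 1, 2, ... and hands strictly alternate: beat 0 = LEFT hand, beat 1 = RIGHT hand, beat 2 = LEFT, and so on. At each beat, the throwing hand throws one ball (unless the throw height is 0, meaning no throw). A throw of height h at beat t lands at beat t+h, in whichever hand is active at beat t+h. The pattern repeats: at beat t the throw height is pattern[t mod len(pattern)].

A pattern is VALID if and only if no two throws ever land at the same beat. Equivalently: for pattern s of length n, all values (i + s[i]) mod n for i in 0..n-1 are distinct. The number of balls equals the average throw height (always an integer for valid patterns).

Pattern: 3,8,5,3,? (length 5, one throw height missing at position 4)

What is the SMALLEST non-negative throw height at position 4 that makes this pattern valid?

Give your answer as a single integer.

Answer: 1

Derivation:
i=0: (0 + 3) mod 5 = 3
i=1: (1 + 8) mod 5 = 4
i=2: (2 + 5) mod 5 = 2
i=3: (3 + 3) mod 5 = 1
i=4: s[i]=? (unknown)
Known residues: [1, 2, 3, 4]; need a permutation of 0..4, so missing residue r = 0
Need (4 + s) mod 5 = 0; smallest s = (0 - 4) mod 5 = 1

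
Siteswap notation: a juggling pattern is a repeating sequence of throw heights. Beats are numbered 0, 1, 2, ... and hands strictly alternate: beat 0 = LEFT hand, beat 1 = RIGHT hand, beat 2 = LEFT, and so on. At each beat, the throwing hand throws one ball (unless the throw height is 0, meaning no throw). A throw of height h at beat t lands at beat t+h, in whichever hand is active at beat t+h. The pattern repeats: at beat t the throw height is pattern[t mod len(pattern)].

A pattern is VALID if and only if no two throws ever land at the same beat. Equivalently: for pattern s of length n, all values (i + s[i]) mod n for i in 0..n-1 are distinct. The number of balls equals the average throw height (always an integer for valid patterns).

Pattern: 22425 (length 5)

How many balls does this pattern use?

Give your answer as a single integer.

Answer: 3

Derivation:
Pattern = [2, 2, 4, 2, 5], length n = 5
  position 0: throw height = 2, running sum = 2
  position 1: throw height = 2, running sum = 4
  position 2: throw height = 4, running sum = 8
  position 3: throw height = 2, running sum = 10
  position 4: throw height = 5, running sum = 15
Total sum = 15; balls = sum / n = 15 / 5 = 3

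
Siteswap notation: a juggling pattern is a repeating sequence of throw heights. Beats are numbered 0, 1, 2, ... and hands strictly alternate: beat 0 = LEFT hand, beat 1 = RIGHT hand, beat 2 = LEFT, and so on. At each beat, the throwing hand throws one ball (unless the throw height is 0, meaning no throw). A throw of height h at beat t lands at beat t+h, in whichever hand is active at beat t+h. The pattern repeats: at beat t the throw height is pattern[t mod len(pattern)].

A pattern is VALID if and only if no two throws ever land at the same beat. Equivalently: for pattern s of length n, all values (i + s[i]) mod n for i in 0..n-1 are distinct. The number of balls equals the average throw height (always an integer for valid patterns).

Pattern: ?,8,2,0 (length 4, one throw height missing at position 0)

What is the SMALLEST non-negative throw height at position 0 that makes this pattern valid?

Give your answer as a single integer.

i=0: s[i]=? (unknown)
i=1: (1 + 8) mod 4 = 1
i=2: (2 + 2) mod 4 = 0
i=3: (3 + 0) mod 4 = 3
Known residues: [0, 1, 3]; need a permutation of 0..3, so missing residue r = 2
Need (0 + s) mod 4 = 2; smallest s = (2 - 0) mod 4 = 2

Answer: 2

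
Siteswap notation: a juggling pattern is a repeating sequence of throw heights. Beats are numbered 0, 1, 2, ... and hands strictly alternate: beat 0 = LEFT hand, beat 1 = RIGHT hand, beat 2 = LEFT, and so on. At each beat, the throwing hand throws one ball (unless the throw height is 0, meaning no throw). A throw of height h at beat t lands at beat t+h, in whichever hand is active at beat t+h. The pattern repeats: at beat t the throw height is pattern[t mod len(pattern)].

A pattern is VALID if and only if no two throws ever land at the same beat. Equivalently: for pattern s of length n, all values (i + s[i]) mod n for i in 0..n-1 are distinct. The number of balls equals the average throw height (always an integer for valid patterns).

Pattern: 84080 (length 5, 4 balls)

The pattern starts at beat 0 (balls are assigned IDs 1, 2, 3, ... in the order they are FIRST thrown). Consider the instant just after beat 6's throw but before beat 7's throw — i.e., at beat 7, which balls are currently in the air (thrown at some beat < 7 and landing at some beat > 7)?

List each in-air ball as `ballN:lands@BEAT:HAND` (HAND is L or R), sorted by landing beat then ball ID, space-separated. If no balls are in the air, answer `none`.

Beat 0 (L): throw ball1 h=8 -> lands@8:L; in-air after throw: [b1@8:L]
Beat 1 (R): throw ball2 h=4 -> lands@5:R; in-air after throw: [b2@5:R b1@8:L]
Beat 3 (R): throw ball3 h=8 -> lands@11:R; in-air after throw: [b2@5:R b1@8:L b3@11:R]
Beat 5 (R): throw ball2 h=8 -> lands@13:R; in-air after throw: [b1@8:L b3@11:R b2@13:R]
Beat 6 (L): throw ball4 h=4 -> lands@10:L; in-air after throw: [b1@8:L b4@10:L b3@11:R b2@13:R]

Answer: ball1:lands@8:L ball4:lands@10:L ball3:lands@11:R ball2:lands@13:R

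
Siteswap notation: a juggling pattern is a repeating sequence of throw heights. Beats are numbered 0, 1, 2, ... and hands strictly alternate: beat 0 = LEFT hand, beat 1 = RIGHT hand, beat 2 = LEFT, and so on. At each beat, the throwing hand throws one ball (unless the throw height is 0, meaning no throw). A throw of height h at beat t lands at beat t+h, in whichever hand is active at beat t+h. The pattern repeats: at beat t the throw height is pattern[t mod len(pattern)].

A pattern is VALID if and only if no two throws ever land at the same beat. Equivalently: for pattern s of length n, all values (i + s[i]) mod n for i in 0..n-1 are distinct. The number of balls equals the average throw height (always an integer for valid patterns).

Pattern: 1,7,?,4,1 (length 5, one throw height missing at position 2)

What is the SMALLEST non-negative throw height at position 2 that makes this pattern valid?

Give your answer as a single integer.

Answer: 2

Derivation:
i=0: (0 + 1) mod 5 = 1
i=1: (1 + 7) mod 5 = 3
i=2: s[i]=? (unknown)
i=3: (3 + 4) mod 5 = 2
i=4: (4 + 1) mod 5 = 0
Known residues: [0, 1, 2, 3]; need a permutation of 0..4, so missing residue r = 4
Need (2 + s) mod 5 = 4; smallest s = (4 - 2) mod 5 = 2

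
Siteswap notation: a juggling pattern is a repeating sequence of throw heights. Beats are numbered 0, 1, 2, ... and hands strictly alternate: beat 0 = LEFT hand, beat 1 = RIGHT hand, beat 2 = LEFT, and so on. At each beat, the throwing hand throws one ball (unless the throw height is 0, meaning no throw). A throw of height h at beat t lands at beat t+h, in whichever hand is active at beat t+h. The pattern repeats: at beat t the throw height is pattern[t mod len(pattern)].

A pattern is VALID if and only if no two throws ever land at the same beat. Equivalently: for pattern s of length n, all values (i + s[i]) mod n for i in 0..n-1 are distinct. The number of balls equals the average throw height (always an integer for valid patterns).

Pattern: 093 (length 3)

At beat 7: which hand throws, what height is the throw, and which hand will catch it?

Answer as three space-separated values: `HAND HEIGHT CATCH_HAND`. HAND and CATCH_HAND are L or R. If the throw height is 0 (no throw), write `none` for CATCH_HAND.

Answer: R 9 L

Derivation:
Beat 7: 7 mod 2 = 1, so hand = R
Throw height = pattern[7 mod 3] = pattern[1] = 9
Lands at beat 7+9=16, 16 mod 2 = 0, so catch hand = L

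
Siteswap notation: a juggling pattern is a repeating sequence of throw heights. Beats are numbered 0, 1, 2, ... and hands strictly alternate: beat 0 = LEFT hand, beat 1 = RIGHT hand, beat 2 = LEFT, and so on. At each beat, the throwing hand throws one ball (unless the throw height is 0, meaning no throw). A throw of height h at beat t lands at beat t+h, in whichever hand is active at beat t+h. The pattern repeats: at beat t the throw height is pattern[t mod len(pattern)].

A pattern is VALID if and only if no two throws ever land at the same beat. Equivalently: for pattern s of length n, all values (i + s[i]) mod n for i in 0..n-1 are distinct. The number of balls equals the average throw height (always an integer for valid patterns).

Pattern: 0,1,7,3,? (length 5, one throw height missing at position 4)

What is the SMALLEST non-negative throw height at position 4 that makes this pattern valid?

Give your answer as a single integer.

i=0: (0 + 0) mod 5 = 0
i=1: (1 + 1) mod 5 = 2
i=2: (2 + 7) mod 5 = 4
i=3: (3 + 3) mod 5 = 1
i=4: s[i]=? (unknown)
Known residues: [0, 1, 2, 4]; need a permutation of 0..4, so missing residue r = 3
Need (4 + s) mod 5 = 3; smallest s = (3 - 4) mod 5 = 4

Answer: 4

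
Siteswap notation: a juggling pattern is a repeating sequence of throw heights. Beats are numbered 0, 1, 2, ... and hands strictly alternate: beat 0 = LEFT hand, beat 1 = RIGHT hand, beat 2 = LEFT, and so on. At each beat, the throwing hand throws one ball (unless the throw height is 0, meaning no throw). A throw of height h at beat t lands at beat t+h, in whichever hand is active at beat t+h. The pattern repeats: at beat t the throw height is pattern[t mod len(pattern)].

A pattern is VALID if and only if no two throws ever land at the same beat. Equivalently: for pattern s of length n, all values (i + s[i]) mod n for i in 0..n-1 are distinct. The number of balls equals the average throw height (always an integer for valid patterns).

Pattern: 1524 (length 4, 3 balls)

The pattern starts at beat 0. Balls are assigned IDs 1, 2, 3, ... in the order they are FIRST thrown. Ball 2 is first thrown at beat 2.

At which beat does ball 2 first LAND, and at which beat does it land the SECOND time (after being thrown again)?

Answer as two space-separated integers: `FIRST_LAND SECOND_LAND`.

Beat 0 (L): throw ball1 h=1 -> lands@1:R; in-air after throw: [b1@1:R]
Beat 1 (R): throw ball1 h=5 -> lands@6:L; in-air after throw: [b1@6:L]
Beat 2 (L): throw ball2 h=2 -> lands@4:L; in-air after throw: [b2@4:L b1@6:L]
Beat 3 (R): throw ball3 h=4 -> lands@7:R; in-air after throw: [b2@4:L b1@6:L b3@7:R]
Beat 4 (L): throw ball2 h=1 -> lands@5:R; in-air after throw: [b2@5:R b1@6:L b3@7:R]
Beat 5 (R): throw ball2 h=5 -> lands@10:L; in-air after throw: [b1@6:L b3@7:R b2@10:L]
Ball 2: thrown@2 h=2 -> first land @4; rethrown@4 h=1 -> second land @5

Answer: 4 5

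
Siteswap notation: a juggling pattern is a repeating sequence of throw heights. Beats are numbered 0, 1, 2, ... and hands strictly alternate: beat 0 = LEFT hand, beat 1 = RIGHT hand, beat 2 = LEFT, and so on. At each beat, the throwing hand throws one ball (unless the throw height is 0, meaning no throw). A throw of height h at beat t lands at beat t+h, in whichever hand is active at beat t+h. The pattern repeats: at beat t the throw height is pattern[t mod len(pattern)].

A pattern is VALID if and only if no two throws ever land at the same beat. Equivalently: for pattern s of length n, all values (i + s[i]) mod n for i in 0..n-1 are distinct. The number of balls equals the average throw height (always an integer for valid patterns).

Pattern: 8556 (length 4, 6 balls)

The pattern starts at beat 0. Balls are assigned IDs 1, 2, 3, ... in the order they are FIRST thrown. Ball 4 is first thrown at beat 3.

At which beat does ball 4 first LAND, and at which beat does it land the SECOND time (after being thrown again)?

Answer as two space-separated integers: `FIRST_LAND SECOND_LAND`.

Answer: 9 14

Derivation:
Beat 0 (L): throw ball1 h=8 -> lands@8:L; in-air after throw: [b1@8:L]
Beat 1 (R): throw ball2 h=5 -> lands@6:L; in-air after throw: [b2@6:L b1@8:L]
Beat 2 (L): throw ball3 h=5 -> lands@7:R; in-air after throw: [b2@6:L b3@7:R b1@8:L]
Beat 3 (R): throw ball4 h=6 -> lands@9:R; in-air after throw: [b2@6:L b3@7:R b1@8:L b4@9:R]
Beat 4 (L): throw ball5 h=8 -> lands@12:L; in-air after throw: [b2@6:L b3@7:R b1@8:L b4@9:R b5@12:L]
Beat 5 (R): throw ball6 h=5 -> lands@10:L; in-air after throw: [b2@6:L b3@7:R b1@8:L b4@9:R b6@10:L b5@12:L]
Beat 6 (L): throw ball2 h=5 -> lands@11:R; in-air after throw: [b3@7:R b1@8:L b4@9:R b6@10:L b2@11:R b5@12:L]
Beat 7 (R): throw ball3 h=6 -> lands@13:R; in-air after throw: [b1@8:L b4@9:R b6@10:L b2@11:R b5@12:L b3@13:R]
Beat 8 (L): throw ball1 h=8 -> lands@16:L; in-air after throw: [b4@9:R b6@10:L b2@11:R b5@12:L b3@13:R b1@16:L]
Beat 9 (R): throw ball4 h=5 -> lands@14:L; in-air after throw: [b6@10:L b2@11:R b5@12:L b3@13:R b4@14:L b1@16:L]
Beat 10 (L): throw ball6 h=5 -> lands@15:R; in-air after throw: [b2@11:R b5@12:L b3@13:R b4@14:L b6@15:R b1@16:L]
Beat 11 (R): throw ball2 h=6 -> lands@17:R; in-air after throw: [b5@12:L b3@13:R b4@14:L b6@15:R b1@16:L b2@17:R]
Beat 12 (L): throw ball5 h=8 -> lands@20:L; in-air after throw: [b3@13:R b4@14:L b6@15:R b1@16:L b2@17:R b5@20:L]
Beat 13 (R): throw ball3 h=5 -> lands@18:L; in-air after throw: [b4@14:L b6@15:R b1@16:L b2@17:R b3@18:L b5@20:L]
Beat 14 (L): throw ball4 h=5 -> lands@19:R; in-air after throw: [b6@15:R b1@16:L b2@17:R b3@18:L b4@19:R b5@20:L]
Ball 4: thrown@3 h=6 -> first land @9; rethrown@9 h=5 -> second land @14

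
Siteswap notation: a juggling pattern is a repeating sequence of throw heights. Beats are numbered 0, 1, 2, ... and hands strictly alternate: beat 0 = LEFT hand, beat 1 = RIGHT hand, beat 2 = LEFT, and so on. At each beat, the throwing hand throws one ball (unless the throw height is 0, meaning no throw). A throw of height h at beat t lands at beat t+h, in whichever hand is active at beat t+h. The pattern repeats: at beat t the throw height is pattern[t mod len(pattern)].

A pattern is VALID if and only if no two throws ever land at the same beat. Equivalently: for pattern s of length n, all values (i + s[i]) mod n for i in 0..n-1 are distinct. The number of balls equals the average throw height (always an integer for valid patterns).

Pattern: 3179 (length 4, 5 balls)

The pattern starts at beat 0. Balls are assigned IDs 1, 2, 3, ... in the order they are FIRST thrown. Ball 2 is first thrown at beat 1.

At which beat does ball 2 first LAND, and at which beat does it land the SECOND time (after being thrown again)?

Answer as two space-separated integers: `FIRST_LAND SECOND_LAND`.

Answer: 2 9

Derivation:
Beat 0 (L): throw ball1 h=3 -> lands@3:R; in-air after throw: [b1@3:R]
Beat 1 (R): throw ball2 h=1 -> lands@2:L; in-air after throw: [b2@2:L b1@3:R]
Beat 2 (L): throw ball2 h=7 -> lands@9:R; in-air after throw: [b1@3:R b2@9:R]
Beat 3 (R): throw ball1 h=9 -> lands@12:L; in-air after throw: [b2@9:R b1@12:L]
Beat 4 (L): throw ball3 h=3 -> lands@7:R; in-air after throw: [b3@7:R b2@9:R b1@12:L]
Beat 5 (R): throw ball4 h=1 -> lands@6:L; in-air after throw: [b4@6:L b3@7:R b2@9:R b1@12:L]
Beat 6 (L): throw ball4 h=7 -> lands@13:R; in-air after throw: [b3@7:R b2@9:R b1@12:L b4@13:R]
Beat 7 (R): throw ball3 h=9 -> lands@16:L; in-air after throw: [b2@9:R b1@12:L b4@13:R b3@16:L]
Beat 8 (L): throw ball5 h=3 -> lands@11:R; in-air after throw: [b2@9:R b5@11:R b1@12:L b4@13:R b3@16:L]
Beat 9 (R): throw ball2 h=1 -> lands@10:L; in-air after throw: [b2@10:L b5@11:R b1@12:L b4@13:R b3@16:L]
Ball 2: thrown@1 h=1 -> first land @2; rethrown@2 h=7 -> second land @9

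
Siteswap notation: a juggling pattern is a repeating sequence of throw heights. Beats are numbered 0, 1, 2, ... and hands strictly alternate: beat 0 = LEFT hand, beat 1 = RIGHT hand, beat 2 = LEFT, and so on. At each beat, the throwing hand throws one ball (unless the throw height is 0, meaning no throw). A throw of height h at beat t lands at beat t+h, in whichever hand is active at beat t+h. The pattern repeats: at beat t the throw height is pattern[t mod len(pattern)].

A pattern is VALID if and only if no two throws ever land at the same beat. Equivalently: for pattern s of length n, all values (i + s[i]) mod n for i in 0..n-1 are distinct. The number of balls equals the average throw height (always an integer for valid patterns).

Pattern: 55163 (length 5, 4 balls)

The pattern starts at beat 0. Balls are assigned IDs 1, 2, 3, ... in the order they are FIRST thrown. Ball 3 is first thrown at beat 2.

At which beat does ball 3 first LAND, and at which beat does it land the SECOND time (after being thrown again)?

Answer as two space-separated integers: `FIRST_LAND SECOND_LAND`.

Answer: 3 9

Derivation:
Beat 0 (L): throw ball1 h=5 -> lands@5:R; in-air after throw: [b1@5:R]
Beat 1 (R): throw ball2 h=5 -> lands@6:L; in-air after throw: [b1@5:R b2@6:L]
Beat 2 (L): throw ball3 h=1 -> lands@3:R; in-air after throw: [b3@3:R b1@5:R b2@6:L]
Beat 3 (R): throw ball3 h=6 -> lands@9:R; in-air after throw: [b1@5:R b2@6:L b3@9:R]
Beat 4 (L): throw ball4 h=3 -> lands@7:R; in-air after throw: [b1@5:R b2@6:L b4@7:R b3@9:R]
Beat 5 (R): throw ball1 h=5 -> lands@10:L; in-air after throw: [b2@6:L b4@7:R b3@9:R b1@10:L]
Beat 6 (L): throw ball2 h=5 -> lands@11:R; in-air after throw: [b4@7:R b3@9:R b1@10:L b2@11:R]
Beat 7 (R): throw ball4 h=1 -> lands@8:L; in-air after throw: [b4@8:L b3@9:R b1@10:L b2@11:R]
Beat 8 (L): throw ball4 h=6 -> lands@14:L; in-air after throw: [b3@9:R b1@10:L b2@11:R b4@14:L]
Beat 9 (R): throw ball3 h=3 -> lands@12:L; in-air after throw: [b1@10:L b2@11:R b3@12:L b4@14:L]
Ball 3: thrown@2 h=1 -> first land @3; rethrown@3 h=6 -> second land @9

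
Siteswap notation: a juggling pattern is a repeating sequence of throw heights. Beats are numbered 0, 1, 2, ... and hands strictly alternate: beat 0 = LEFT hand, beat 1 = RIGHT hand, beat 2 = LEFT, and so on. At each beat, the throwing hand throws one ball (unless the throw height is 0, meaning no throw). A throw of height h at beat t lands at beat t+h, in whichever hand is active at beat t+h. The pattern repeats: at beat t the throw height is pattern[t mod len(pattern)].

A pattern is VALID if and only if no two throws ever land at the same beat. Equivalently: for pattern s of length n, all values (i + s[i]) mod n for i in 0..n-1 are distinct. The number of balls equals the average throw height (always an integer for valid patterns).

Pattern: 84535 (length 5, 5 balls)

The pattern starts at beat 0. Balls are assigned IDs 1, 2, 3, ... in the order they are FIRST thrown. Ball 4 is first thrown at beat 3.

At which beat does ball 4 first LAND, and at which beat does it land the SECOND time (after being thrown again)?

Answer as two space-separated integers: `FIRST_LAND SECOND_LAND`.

Beat 0 (L): throw ball1 h=8 -> lands@8:L; in-air after throw: [b1@8:L]
Beat 1 (R): throw ball2 h=4 -> lands@5:R; in-air after throw: [b2@5:R b1@8:L]
Beat 2 (L): throw ball3 h=5 -> lands@7:R; in-air after throw: [b2@5:R b3@7:R b1@8:L]
Beat 3 (R): throw ball4 h=3 -> lands@6:L; in-air after throw: [b2@5:R b4@6:L b3@7:R b1@8:L]
Beat 4 (L): throw ball5 h=5 -> lands@9:R; in-air after throw: [b2@5:R b4@6:L b3@7:R b1@8:L b5@9:R]
Beat 5 (R): throw ball2 h=8 -> lands@13:R; in-air after throw: [b4@6:L b3@7:R b1@8:L b5@9:R b2@13:R]
Beat 6 (L): throw ball4 h=4 -> lands@10:L; in-air after throw: [b3@7:R b1@8:L b5@9:R b4@10:L b2@13:R]
Beat 7 (R): throw ball3 h=5 -> lands@12:L; in-air after throw: [b1@8:L b5@9:R b4@10:L b3@12:L b2@13:R]
Beat 8 (L): throw ball1 h=3 -> lands@11:R; in-air after throw: [b5@9:R b4@10:L b1@11:R b3@12:L b2@13:R]
Beat 9 (R): throw ball5 h=5 -> lands@14:L; in-air after throw: [b4@10:L b1@11:R b3@12:L b2@13:R b5@14:L]
Beat 10 (L): throw ball4 h=8 -> lands@18:L; in-air after throw: [b1@11:R b3@12:L b2@13:R b5@14:L b4@18:L]
Ball 4: thrown@3 h=3 -> first land @6; rethrown@6 h=4 -> second land @10

Answer: 6 10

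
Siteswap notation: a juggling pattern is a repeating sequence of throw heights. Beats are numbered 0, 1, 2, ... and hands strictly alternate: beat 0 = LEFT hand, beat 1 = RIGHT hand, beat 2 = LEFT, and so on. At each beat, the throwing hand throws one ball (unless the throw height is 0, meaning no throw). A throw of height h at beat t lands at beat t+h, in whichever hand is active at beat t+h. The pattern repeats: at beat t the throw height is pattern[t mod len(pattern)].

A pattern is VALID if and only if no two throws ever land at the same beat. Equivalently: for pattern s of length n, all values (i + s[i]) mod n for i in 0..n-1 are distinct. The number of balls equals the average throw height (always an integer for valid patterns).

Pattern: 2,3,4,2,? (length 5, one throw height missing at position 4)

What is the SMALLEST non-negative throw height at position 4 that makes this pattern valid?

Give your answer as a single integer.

Answer: 4

Derivation:
i=0: (0 + 2) mod 5 = 2
i=1: (1 + 3) mod 5 = 4
i=2: (2 + 4) mod 5 = 1
i=3: (3 + 2) mod 5 = 0
i=4: s[i]=? (unknown)
Known residues: [0, 1, 2, 4]; need a permutation of 0..4, so missing residue r = 3
Need (4 + s) mod 5 = 3; smallest s = (3 - 4) mod 5 = 4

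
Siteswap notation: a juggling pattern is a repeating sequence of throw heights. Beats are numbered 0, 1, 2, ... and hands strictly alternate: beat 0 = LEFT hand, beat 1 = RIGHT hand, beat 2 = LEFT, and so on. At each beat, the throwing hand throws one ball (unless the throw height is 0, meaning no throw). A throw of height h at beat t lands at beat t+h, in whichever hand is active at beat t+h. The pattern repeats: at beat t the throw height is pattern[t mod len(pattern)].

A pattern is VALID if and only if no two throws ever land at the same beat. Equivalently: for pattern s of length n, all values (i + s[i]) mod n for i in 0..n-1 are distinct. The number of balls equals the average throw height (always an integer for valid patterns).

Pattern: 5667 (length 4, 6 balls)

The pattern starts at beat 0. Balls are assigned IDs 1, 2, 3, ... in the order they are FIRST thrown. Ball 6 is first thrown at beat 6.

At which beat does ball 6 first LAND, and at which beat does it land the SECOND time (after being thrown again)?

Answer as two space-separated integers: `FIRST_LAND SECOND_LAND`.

Beat 0 (L): throw ball1 h=5 -> lands@5:R; in-air after throw: [b1@5:R]
Beat 1 (R): throw ball2 h=6 -> lands@7:R; in-air after throw: [b1@5:R b2@7:R]
Beat 2 (L): throw ball3 h=6 -> lands@8:L; in-air after throw: [b1@5:R b2@7:R b3@8:L]
Beat 3 (R): throw ball4 h=7 -> lands@10:L; in-air after throw: [b1@5:R b2@7:R b3@8:L b4@10:L]
Beat 4 (L): throw ball5 h=5 -> lands@9:R; in-air after throw: [b1@5:R b2@7:R b3@8:L b5@9:R b4@10:L]
Beat 5 (R): throw ball1 h=6 -> lands@11:R; in-air after throw: [b2@7:R b3@8:L b5@9:R b4@10:L b1@11:R]
Beat 6 (L): throw ball6 h=6 -> lands@12:L; in-air after throw: [b2@7:R b3@8:L b5@9:R b4@10:L b1@11:R b6@12:L]
Beat 7 (R): throw ball2 h=7 -> lands@14:L; in-air after throw: [b3@8:L b5@9:R b4@10:L b1@11:R b6@12:L b2@14:L]
Beat 8 (L): throw ball3 h=5 -> lands@13:R; in-air after throw: [b5@9:R b4@10:L b1@11:R b6@12:L b3@13:R b2@14:L]
Beat 9 (R): throw ball5 h=6 -> lands@15:R; in-air after throw: [b4@10:L b1@11:R b6@12:L b3@13:R b2@14:L b5@15:R]
Beat 10 (L): throw ball4 h=6 -> lands@16:L; in-air after throw: [b1@11:R b6@12:L b3@13:R b2@14:L b5@15:R b4@16:L]
Beat 11 (R): throw ball1 h=7 -> lands@18:L; in-air after throw: [b6@12:L b3@13:R b2@14:L b5@15:R b4@16:L b1@18:L]
Beat 12 (L): throw ball6 h=5 -> lands@17:R; in-air after throw: [b3@13:R b2@14:L b5@15:R b4@16:L b6@17:R b1@18:L]
Beat 13 (R): throw ball3 h=6 -> lands@19:R; in-air after throw: [b2@14:L b5@15:R b4@16:L b6@17:R b1@18:L b3@19:R]
Beat 14 (L): throw ball2 h=6 -> lands@20:L; in-air after throw: [b5@15:R b4@16:L b6@17:R b1@18:L b3@19:R b2@20:L]
Beat 15 (R): throw ball5 h=7 -> lands@22:L; in-air after throw: [b4@16:L b6@17:R b1@18:L b3@19:R b2@20:L b5@22:L]
Beat 16 (L): throw ball4 h=5 -> lands@21:R; in-air after throw: [b6@17:R b1@18:L b3@19:R b2@20:L b4@21:R b5@22:L]
Beat 17 (R): throw ball6 h=6 -> lands@23:R; in-air after throw: [b1@18:L b3@19:R b2@20:L b4@21:R b5@22:L b6@23:R]
Ball 6: thrown@6 h=6 -> first land @12; rethrown@12 h=5 -> second land @17

Answer: 12 17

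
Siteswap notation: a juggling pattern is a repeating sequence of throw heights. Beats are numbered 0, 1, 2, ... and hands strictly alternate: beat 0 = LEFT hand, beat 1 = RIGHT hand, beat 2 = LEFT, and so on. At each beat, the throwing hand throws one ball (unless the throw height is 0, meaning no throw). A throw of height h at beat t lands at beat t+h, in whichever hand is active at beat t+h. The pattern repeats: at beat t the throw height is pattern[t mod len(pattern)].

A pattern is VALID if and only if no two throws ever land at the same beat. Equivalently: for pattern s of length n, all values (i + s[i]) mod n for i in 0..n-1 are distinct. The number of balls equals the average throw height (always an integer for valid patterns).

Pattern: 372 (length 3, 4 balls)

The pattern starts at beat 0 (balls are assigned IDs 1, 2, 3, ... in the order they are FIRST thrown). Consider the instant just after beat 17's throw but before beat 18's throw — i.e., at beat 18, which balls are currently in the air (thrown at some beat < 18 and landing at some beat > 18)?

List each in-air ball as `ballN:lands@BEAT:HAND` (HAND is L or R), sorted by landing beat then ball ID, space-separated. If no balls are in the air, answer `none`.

Beat 0 (L): throw ball1 h=3 -> lands@3:R; in-air after throw: [b1@3:R]
Beat 1 (R): throw ball2 h=7 -> lands@8:L; in-air after throw: [b1@3:R b2@8:L]
Beat 2 (L): throw ball3 h=2 -> lands@4:L; in-air after throw: [b1@3:R b3@4:L b2@8:L]
Beat 3 (R): throw ball1 h=3 -> lands@6:L; in-air after throw: [b3@4:L b1@6:L b2@8:L]
Beat 4 (L): throw ball3 h=7 -> lands@11:R; in-air after throw: [b1@6:L b2@8:L b3@11:R]
Beat 5 (R): throw ball4 h=2 -> lands@7:R; in-air after throw: [b1@6:L b4@7:R b2@8:L b3@11:R]
Beat 6 (L): throw ball1 h=3 -> lands@9:R; in-air after throw: [b4@7:R b2@8:L b1@9:R b3@11:R]
Beat 7 (R): throw ball4 h=7 -> lands@14:L; in-air after throw: [b2@8:L b1@9:R b3@11:R b4@14:L]
Beat 8 (L): throw ball2 h=2 -> lands@10:L; in-air after throw: [b1@9:R b2@10:L b3@11:R b4@14:L]
Beat 9 (R): throw ball1 h=3 -> lands@12:L; in-air after throw: [b2@10:L b3@11:R b1@12:L b4@14:L]
Beat 10 (L): throw ball2 h=7 -> lands@17:R; in-air after throw: [b3@11:R b1@12:L b4@14:L b2@17:R]
Beat 11 (R): throw ball3 h=2 -> lands@13:R; in-air after throw: [b1@12:L b3@13:R b4@14:L b2@17:R]
Beat 12 (L): throw ball1 h=3 -> lands@15:R; in-air after throw: [b3@13:R b4@14:L b1@15:R b2@17:R]
Beat 13 (R): throw ball3 h=7 -> lands@20:L; in-air after throw: [b4@14:L b1@15:R b2@17:R b3@20:L]
Beat 14 (L): throw ball4 h=2 -> lands@16:L; in-air after throw: [b1@15:R b4@16:L b2@17:R b3@20:L]
Beat 15 (R): throw ball1 h=3 -> lands@18:L; in-air after throw: [b4@16:L b2@17:R b1@18:L b3@20:L]
Beat 16 (L): throw ball4 h=7 -> lands@23:R; in-air after throw: [b2@17:R b1@18:L b3@20:L b4@23:R]
Beat 17 (R): throw ball2 h=2 -> lands@19:R; in-air after throw: [b1@18:L b2@19:R b3@20:L b4@23:R]
Beat 18 (L): throw ball1 h=3 -> lands@21:R; in-air after throw: [b2@19:R b3@20:L b1@21:R b4@23:R]

Answer: ball2:lands@19:R ball3:lands@20:L ball4:lands@23:R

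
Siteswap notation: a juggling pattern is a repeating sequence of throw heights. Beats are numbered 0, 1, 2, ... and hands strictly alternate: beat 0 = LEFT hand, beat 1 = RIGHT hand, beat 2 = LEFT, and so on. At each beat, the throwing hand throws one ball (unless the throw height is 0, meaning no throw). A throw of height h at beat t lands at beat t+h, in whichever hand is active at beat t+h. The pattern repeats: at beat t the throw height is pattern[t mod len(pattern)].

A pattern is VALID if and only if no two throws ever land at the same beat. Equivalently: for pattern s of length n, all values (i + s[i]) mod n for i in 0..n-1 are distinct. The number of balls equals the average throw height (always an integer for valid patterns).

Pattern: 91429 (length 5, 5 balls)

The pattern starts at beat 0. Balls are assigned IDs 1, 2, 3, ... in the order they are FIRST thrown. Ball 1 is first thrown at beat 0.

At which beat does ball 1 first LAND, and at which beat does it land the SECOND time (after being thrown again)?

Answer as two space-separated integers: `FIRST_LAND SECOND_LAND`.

Beat 0 (L): throw ball1 h=9 -> lands@9:R; in-air after throw: [b1@9:R]
Beat 1 (R): throw ball2 h=1 -> lands@2:L; in-air after throw: [b2@2:L b1@9:R]
Beat 2 (L): throw ball2 h=4 -> lands@6:L; in-air after throw: [b2@6:L b1@9:R]
Beat 3 (R): throw ball3 h=2 -> lands@5:R; in-air after throw: [b3@5:R b2@6:L b1@9:R]
Beat 4 (L): throw ball4 h=9 -> lands@13:R; in-air after throw: [b3@5:R b2@6:L b1@9:R b4@13:R]
Beat 5 (R): throw ball3 h=9 -> lands@14:L; in-air after throw: [b2@6:L b1@9:R b4@13:R b3@14:L]
Beat 6 (L): throw ball2 h=1 -> lands@7:R; in-air after throw: [b2@7:R b1@9:R b4@13:R b3@14:L]
Beat 7 (R): throw ball2 h=4 -> lands@11:R; in-air after throw: [b1@9:R b2@11:R b4@13:R b3@14:L]
Beat 8 (L): throw ball5 h=2 -> lands@10:L; in-air after throw: [b1@9:R b5@10:L b2@11:R b4@13:R b3@14:L]
Beat 9 (R): throw ball1 h=9 -> lands@18:L; in-air after throw: [b5@10:L b2@11:R b4@13:R b3@14:L b1@18:L]
Beat 10 (L): throw ball5 h=9 -> lands@19:R; in-air after throw: [b2@11:R b4@13:R b3@14:L b1@18:L b5@19:R]
Beat 11 (R): throw ball2 h=1 -> lands@12:L; in-air after throw: [b2@12:L b4@13:R b3@14:L b1@18:L b5@19:R]
Beat 12 (L): throw ball2 h=4 -> lands@16:L; in-air after throw: [b4@13:R b3@14:L b2@16:L b1@18:L b5@19:R]
Beat 13 (R): throw ball4 h=2 -> lands@15:R; in-air after throw: [b3@14:L b4@15:R b2@16:L b1@18:L b5@19:R]
Beat 14 (L): throw ball3 h=9 -> lands@23:R; in-air after throw: [b4@15:R b2@16:L b1@18:L b5@19:R b3@23:R]
Beat 15 (R): throw ball4 h=9 -> lands@24:L; in-air after throw: [b2@16:L b1@18:L b5@19:R b3@23:R b4@24:L]
Beat 16 (L): throw ball2 h=1 -> lands@17:R; in-air after throw: [b2@17:R b1@18:L b5@19:R b3@23:R b4@24:L]
Beat 17 (R): throw ball2 h=4 -> lands@21:R; in-air after throw: [b1@18:L b5@19:R b2@21:R b3@23:R b4@24:L]
Beat 18 (L): throw ball1 h=2 -> lands@20:L; in-air after throw: [b5@19:R b1@20:L b2@21:R b3@23:R b4@24:L]
Ball 1: thrown@0 h=9 -> first land @9; rethrown@9 h=9 -> second land @18

Answer: 9 18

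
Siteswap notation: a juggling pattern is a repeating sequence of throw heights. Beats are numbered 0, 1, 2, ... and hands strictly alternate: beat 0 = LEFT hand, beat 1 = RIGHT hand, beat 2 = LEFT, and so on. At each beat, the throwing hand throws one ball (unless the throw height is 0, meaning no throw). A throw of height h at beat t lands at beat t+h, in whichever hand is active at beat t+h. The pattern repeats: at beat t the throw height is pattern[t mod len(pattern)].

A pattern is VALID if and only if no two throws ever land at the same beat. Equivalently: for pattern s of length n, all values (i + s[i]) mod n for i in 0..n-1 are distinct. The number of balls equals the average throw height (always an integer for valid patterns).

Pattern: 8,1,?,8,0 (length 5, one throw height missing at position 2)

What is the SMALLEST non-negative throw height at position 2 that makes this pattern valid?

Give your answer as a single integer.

Answer: 3

Derivation:
i=0: (0 + 8) mod 5 = 3
i=1: (1 + 1) mod 5 = 2
i=2: s[i]=? (unknown)
i=3: (3 + 8) mod 5 = 1
i=4: (4 + 0) mod 5 = 4
Known residues: [1, 2, 3, 4]; need a permutation of 0..4, so missing residue r = 0
Need (2 + s) mod 5 = 0; smallest s = (0 - 2) mod 5 = 3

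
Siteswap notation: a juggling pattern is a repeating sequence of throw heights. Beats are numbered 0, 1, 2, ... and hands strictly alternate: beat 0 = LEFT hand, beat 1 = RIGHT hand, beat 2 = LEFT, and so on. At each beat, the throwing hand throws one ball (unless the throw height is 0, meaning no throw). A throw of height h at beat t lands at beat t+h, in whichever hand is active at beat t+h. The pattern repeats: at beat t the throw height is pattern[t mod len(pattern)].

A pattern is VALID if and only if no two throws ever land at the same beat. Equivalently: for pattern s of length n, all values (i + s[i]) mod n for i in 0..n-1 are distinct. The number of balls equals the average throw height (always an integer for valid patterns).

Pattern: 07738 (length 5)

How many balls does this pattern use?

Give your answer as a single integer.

Answer: 5

Derivation:
Pattern = [0, 7, 7, 3, 8], length n = 5
  position 0: throw height = 0, running sum = 0
  position 1: throw height = 7, running sum = 7
  position 2: throw height = 7, running sum = 14
  position 3: throw height = 3, running sum = 17
  position 4: throw height = 8, running sum = 25
Total sum = 25; balls = sum / n = 25 / 5 = 5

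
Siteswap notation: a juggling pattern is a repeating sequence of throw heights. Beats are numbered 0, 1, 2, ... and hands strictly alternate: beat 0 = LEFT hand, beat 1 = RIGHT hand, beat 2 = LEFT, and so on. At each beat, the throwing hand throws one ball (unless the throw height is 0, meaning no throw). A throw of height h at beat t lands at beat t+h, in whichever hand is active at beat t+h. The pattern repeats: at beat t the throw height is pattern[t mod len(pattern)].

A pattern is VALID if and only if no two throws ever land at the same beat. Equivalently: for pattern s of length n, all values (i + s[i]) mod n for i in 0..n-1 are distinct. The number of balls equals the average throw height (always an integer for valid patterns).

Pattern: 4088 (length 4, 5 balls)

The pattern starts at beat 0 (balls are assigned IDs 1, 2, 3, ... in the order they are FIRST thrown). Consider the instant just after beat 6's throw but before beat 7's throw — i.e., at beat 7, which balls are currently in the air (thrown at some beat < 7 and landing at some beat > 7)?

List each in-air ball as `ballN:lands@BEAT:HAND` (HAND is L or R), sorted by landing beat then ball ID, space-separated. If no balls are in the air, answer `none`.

Beat 0 (L): throw ball1 h=4 -> lands@4:L; in-air after throw: [b1@4:L]
Beat 2 (L): throw ball2 h=8 -> lands@10:L; in-air after throw: [b1@4:L b2@10:L]
Beat 3 (R): throw ball3 h=8 -> lands@11:R; in-air after throw: [b1@4:L b2@10:L b3@11:R]
Beat 4 (L): throw ball1 h=4 -> lands@8:L; in-air after throw: [b1@8:L b2@10:L b3@11:R]
Beat 6 (L): throw ball4 h=8 -> lands@14:L; in-air after throw: [b1@8:L b2@10:L b3@11:R b4@14:L]
Beat 7 (R): throw ball5 h=8 -> lands@15:R; in-air after throw: [b1@8:L b2@10:L b3@11:R b4@14:L b5@15:R]

Answer: ball1:lands@8:L ball2:lands@10:L ball3:lands@11:R ball4:lands@14:L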